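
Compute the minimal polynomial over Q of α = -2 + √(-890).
m_α(x) = x^2 + 4x + 894

From α + 2 = √(-890), squaring gives (α + 2)^2 = -890, i.e. α^2 + 4α + 4 = -890, so α^2 + 4α + 894 = 0. The discriminant of x^2 + 4x + 894 is (4)^2 - 4·(894) = 16 - 3576 = -3560, and 4·(-890) is not a perfect square in Q since -890 is squarefree and ≠ 1. Hence x^2 + 4x + 894 is irreducible over Q and is the minimal polynomial of α.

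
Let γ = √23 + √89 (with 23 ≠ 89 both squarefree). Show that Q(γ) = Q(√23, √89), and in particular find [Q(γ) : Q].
[Q(γ) : Q] = 4 (equivalently, Q(γ) = Q(√23, √89))

Obviously Q(γ) ⊆ Q(√23, √89), and [Q(√23, √89):Q] = 4 (since 23, 89 are distinct squarefree integers > 1 with 2047 not a perfect square). To show equality we compute the minimal polynomial of γ. From γ = √23 + √89: γ^2 = 23 + 2√(2047) + 89 = 112 + 2√(2047), so γ^2 - 112 = 2√(2047); squaring, (γ^2 - 112)^2 = 4·2047, i.e. γ^4 - 224γ^2 + 12544 - 8188 = 0, i.e. γ^4 - 224γ^2 + 4356 = 0. So γ is a root of x^4 - 224x^2 + 4356. This polynomial is irreducible over Q: it has no rational root (each ±√23 ± √89 is irrational), and any factorization into two quadratics over Q would force √(2047) ∈ Q (pairing opposite roots) or √23, √89 ∈ Q (other pairings), all impossible. Hence [Q(γ):Q] = 4 = [Q(√23, √89):Q], so Q(γ) = Q(√23, √89).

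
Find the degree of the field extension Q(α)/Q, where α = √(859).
[Q(α):Q] = 2

[Q(α):Q] equals the degree of the minimal polynomial of α. Here α^2 = 859 and x^2 - 859 is irreducible (d = 859 is squarefree, ≠ 1, hence not a square), so deg(m_α) = 2. Thus [Q(α):Q] = 2.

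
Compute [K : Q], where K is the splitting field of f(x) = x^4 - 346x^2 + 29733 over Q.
[K : Q] = 4

Solving the quadratic in x^2: x^2 = (346 ± √(346^2 - 4·29733))/2 = (346 ± √784)/2 = (346 ± 28)/2, giving x^2 = 159 or x^2 = 187. So f(x) = (x^2 - 159)(x^2 - 187) and the roots of f are ±√159, ±√187. Hence the splitting field is K = Q(√159, √187). Since 159 and 187 are distinct squarefree integers > 1, their product 29733 is not a perfect square, so √187 ∉ Q(√159). By the tower law [K:Q] = [Q(√159,√187):Q(√159)] · [Q(√159):Q] = 2 · 2 = 4.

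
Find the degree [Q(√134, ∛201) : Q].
[Q(√134, ∛201) : Q] = 6

Let L = Q(√134, ∛201). Since Q(√134) ⊂ L and [Q(√134):Q] = 2, the tower law gives 2 | [L:Q]. Likewise Q(∛201) ⊂ L with [Q(∛201):Q] = 3 (because 201 is not a perfect cube), so 3 | [L:Q]. As gcd(2,3) = 1, [L:Q] is divisible by 6. Conversely L is generated over Q by √134 and ∛201, so [L:Q] ≤ 2·3 = 6. Therefore [Q(√134, ∛201) : Q] = 6.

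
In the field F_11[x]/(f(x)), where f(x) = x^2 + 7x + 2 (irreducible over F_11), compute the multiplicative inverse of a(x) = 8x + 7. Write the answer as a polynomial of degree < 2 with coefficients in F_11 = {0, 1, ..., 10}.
a(x)^(-1) ≡ 5x + 10 (mod f(x))

Since f is irreducible over F_11, F_11[x]/(f) is a field and a(x) ≠ 0 has an inverse. Apply the extended Euclidean algorithm to f(x) and a(x) in F_11[x]: f(x) = (7x + 3)·a(x) + (3). The last nonzero remainder is the constant 3 = gcd(f, a) in F_11. Back-substituting through the division chain expresses 3 = s(x)·a(x) + t(x)·f(x) with s(x) ≡ 4x + 8 (mod f), so (4x + 8)·a(x) ≡ 3 (mod f). Multiplying by 3^(-1) ≡ 4 in F_11 gives a(x)^(-1) ≡ 4·(4x + 8) ≡ 5x + 10 (mod f). Check: (8x + 7)·(5x + 10) = 7x^2 + 5x + 4 ≡ 1 (mod x^2 + 7x + 2).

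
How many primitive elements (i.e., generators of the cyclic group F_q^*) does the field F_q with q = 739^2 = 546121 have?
There are φ(546120) = 138240 primitive elements

F_q^* is cyclic of order q - 1 = 546120. A cyclic group of order m has exactly φ(m) generators. Here m = 546120 = 2^3 · 3^2 · 5 · 37 · 41, so the number of primitive elements is φ(546120) = 138240.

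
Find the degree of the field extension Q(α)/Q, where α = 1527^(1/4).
[Q(α):Q] = 4

α is a root of x^4 - 1527. By Eisenstein's criterion at the prime p = 3 (which divides the constant term 1527 but p^2 = 9 does not, since 1527 is squarefree), x^4 - 1527 is irreducible over Q. Hence [Q(α):Q] = 4.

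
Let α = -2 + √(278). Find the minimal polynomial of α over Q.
m_α(x) = x^2 + 4x - 274

From α + 2 = √(278), squaring gives (α + 2)^2 = 278, i.e. α^2 + 4α + 4 = 278, so α^2 + 4α - 274 = 0. The discriminant of x^2 + 4x - 274 is (4)^2 - 4·(-274) = 16 + 1096 = 1112, and 4·(278) is not a perfect square in Q since 278 is squarefree and ≠ 1. Hence x^2 + 4x - 274 is irreducible over Q and is the minimal polynomial of α.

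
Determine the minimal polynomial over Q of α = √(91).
m_α(x) = x^2 - 91

α satisfies α^2 - 91 = 0, so x^2 - 91 annihilates α. Since d = 91 is squarefree and ≠ 1, it is not a perfect square in Q, so x^2 - 91 has no rational root and is therefore irreducible over Q (a degree-2 polynomial over a field is irreducible iff it has no root). Hence m_α(x) = x^2 - 91.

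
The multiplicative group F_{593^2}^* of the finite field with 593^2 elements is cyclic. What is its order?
|F_{593^2}^*| = 351648

F_{593^2} has 593^2 = 351649 elements; its multiplicative group consists of all nonzero elements, so |F_{593^2}^*| = 351649 - 1 = 351648. (It is cyclic since any finite subgroup of the multiplicative group of a field is cyclic.)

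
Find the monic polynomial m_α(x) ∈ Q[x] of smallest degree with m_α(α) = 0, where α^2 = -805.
m_α(x) = x^2 + 805

α satisfies α^2 + 805 = 0, so x^2 + 805 annihilates α. Since d = -805 is squarefree and ≠ 1, it is not a perfect square in Q, so x^2 + 805 has no rational root and is therefore irreducible over Q (a degree-2 polynomial over a field is irreducible iff it has no root). Hence m_α(x) = x^2 + 805.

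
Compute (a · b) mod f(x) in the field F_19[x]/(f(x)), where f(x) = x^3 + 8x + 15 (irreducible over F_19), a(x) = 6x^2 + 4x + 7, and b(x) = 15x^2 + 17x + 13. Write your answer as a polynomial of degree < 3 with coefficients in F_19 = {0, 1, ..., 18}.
a · b ≡ 6x^2 + 14x + 17 (mod f(x))

Multiply in F_19[x]: a(x)·b(x) = (6x^2 + 4x + 7)·(15x^2 + 17x + 13) = 14x^4 + 10x^3 + 4x^2 + 15. This has degree ≥ 3, so divide by f(x) over F_19: 14x^4 + 10x^3 + 4x^2 + 15 = (14x + 10)·(x^3 + 8x + 15) + (6x^2 + 14x + 17). Hence a·b ≡ 6x^2 + 14x + 17 (mod f). (F_19[x]/(f) is a field with 19^3 = 6859 elements since f is irreducible of degree 3.)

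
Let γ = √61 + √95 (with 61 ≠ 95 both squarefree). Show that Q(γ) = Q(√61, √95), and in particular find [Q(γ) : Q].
[Q(γ) : Q] = 4 (equivalently, Q(γ) = Q(√61, √95))

Obviously Q(γ) ⊆ Q(√61, √95), and [Q(√61, √95):Q] = 4 (since 61, 95 are distinct squarefree integers > 1 with 5795 not a perfect square). To show equality we compute the minimal polynomial of γ. From γ = √61 + √95: γ^2 = 61 + 2√(5795) + 95 = 156 + 2√(5795), so γ^2 - 156 = 2√(5795); squaring, (γ^2 - 156)^2 = 4·5795, i.e. γ^4 - 312γ^2 + 24336 - 23180 = 0, i.e. γ^4 - 312γ^2 + 1156 = 0. So γ is a root of x^4 - 312x^2 + 1156. This polynomial is irreducible over Q: it has no rational root (each ±√61 ± √95 is irrational), and any factorization into two quadratics over Q would force √(5795) ∈ Q (pairing opposite roots) or √61, √95 ∈ Q (other pairings), all impossible. Hence [Q(γ):Q] = 4 = [Q(√61, √95):Q], so Q(γ) = Q(√61, √95).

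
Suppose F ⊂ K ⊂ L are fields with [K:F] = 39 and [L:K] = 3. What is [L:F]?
[L:F] = 117

The tower law says that for any tower of field extensions F ⊂ K ⊂ L with finite degrees, [L:F] = [L:K] · [K:F]. Here this gives [L:F] = 3 · 39 = 117.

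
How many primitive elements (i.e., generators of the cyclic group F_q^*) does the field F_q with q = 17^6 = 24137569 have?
There are φ(24137568) = 6345216 primitive elements

F_q^* is cyclic of order q - 1 = 24137568. A cyclic group of order m has exactly φ(m) generators. Here m = 24137568 = 2^5 · 3^3 · 7 · 13 · 307, so the number of primitive elements is φ(24137568) = 6345216.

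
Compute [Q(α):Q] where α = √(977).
[Q(α):Q] = 2

[Q(α):Q] equals the degree of the minimal polynomial of α. Here α^2 = 977 and x^2 - 977 is irreducible (d = 977 is squarefree, ≠ 1, hence not a square), so deg(m_α) = 2. Thus [Q(α):Q] = 2.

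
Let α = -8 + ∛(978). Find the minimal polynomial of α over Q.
m_α(x) = x^3 + 24x^2 + 192x - 466

Set β = α + 8 = ∛(978), so β^3 = 978. Then (α + 8)^3 - 978 = 0, i.e. α is a root of g(x) = (x + 8)^3 - 978 = x^3 + 24x^2 + 192x - 466. Since g(x) = h(x + 8) where h(x) = x^3 - 978, and h is irreducible over Q (because 978 is not a perfect cube, so h has no rational root, and a monic cubic with no rational root is irreducible), g is also irreducible (irreducibility is preserved under the substitution x → x + 8). Hence m_α(x) = x^3 + 24x^2 + 192x - 466.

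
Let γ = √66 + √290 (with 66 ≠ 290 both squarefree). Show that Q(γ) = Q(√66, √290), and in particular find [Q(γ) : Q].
[Q(γ) : Q] = 4 (equivalently, Q(γ) = Q(√66, √290))

Obviously Q(γ) ⊆ Q(√66, √290), and [Q(√66, √290):Q] = 4 (since 66, 290 are distinct squarefree integers > 1 with 19140 not a perfect square). To show equality we compute the minimal polynomial of γ. From γ = √66 + √290: γ^2 = 66 + 2√(19140) + 290 = 356 + 2√(19140), so γ^2 - 356 = 2√(19140); squaring, (γ^2 - 356)^2 = 4·19140, i.e. γ^4 - 712γ^2 + 126736 - 76560 = 0, i.e. γ^4 - 712γ^2 + 50176 = 0. So γ is a root of x^4 - 712x^2 + 50176. This polynomial is irreducible over Q: it has no rational root (each ±√66 ± √290 is irrational), and any factorization into two quadratics over Q would force √(19140) ∈ Q (pairing opposite roots) or √66, √290 ∈ Q (other pairings), all impossible. Hence [Q(γ):Q] = 4 = [Q(√66, √290):Q], so Q(γ) = Q(√66, √290).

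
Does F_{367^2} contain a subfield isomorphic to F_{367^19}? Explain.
No: F_{367^19} is not a subfield of F_{367^2}

F_{p^m} embeds in F_{p^n} iff m | n. Here 19 ∤ 2 (since 2 = 0·19 + 2 with remainder 2 ≠ 0), so F_{367^19} is not a subfield of F_{367^2}. Equivalently: if it were, the tower law would give 19 = [F_{367^19}:F_367] dividing [F_{367^2}:F_367] = 2, contradiction.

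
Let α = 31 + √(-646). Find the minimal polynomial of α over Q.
m_α(x) = x^2 - 62x + 1607

From α - 31 = √(-646), squaring gives (α - 31)^2 = -646, i.e. α^2 - 62α + 961 = -646, so α^2 - 62α + 1607 = 0. The discriminant of x^2 - 62x + 1607 is (-62)^2 - 4·(1607) = 3844 - 6428 = -2584, and 4·(-646) is not a perfect square in Q since -646 is squarefree and ≠ 1. Hence x^2 - 62x + 1607 is irreducible over Q and is the minimal polynomial of α.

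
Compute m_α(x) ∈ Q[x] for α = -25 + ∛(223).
m_α(x) = x^3 + 75x^2 + 1875x + 15402

Set β = α + 25 = ∛(223), so β^3 = 223. Then (α + 25)^3 - 223 = 0, i.e. α is a root of g(x) = (x + 25)^3 - 223 = x^3 + 75x^2 + 1875x + 15402. Since g(x) = h(x + 25) where h(x) = x^3 - 223, and h is irreducible over Q (because 223 is not a perfect cube, so h has no rational root, and a monic cubic with no rational root is irreducible), g is also irreducible (irreducibility is preserved under the substitution x → x + 25). Hence m_α(x) = x^3 + 75x^2 + 1875x + 15402.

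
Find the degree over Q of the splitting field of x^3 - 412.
[K : Q] = 6

The roots of x^3 - 412 are ∛412, ω∛412, ω^2∛412 where ω = e^(2πi/3) is a primitive cube root of unity, so K = Q(∛412, ω). Now [Q(∛412):Q] = 3 (since 412 is not a perfect cube, x^3 - 412 is irreducible) and [Q(ω):Q] = 2. Both 2 and 3 divide [K:Q], and [K:Q] ≤ 3·2 = 6, so [K:Q] = 6. (Equivalently: Q(∛412) ⊂ R but ω ∉ R, so [K : Q(∛412)] = 2.)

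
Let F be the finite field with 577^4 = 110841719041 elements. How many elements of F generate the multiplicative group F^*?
There are φ(110841719040) = 25548816384 primitive elements

F_q^* is cyclic of order q - 1 = 110841719040. A cyclic group of order m has exactly φ(m) generators. Here m = 110841719040 = 2^8 · 3^2 · 5 · 13^2 · 17^2 · 197, so the number of primitive elements is φ(110841719040) = 25548816384.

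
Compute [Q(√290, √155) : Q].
[Q(√290, √155) : Q] = 4

[Q(√290):Q] = 2 (min poly x^2 - 290, irreducible since 290 is squarefree > 1). For the top step, suppose √155 ∈ Q(√290), say √155 = c + d√290 with c, d ∈ Q. Squaring: 155 = c^2 + 290d^2 + 2cd√290. Since √290 ∉ Q this forces 2cd = 0. If d = 0 then √155 = c ∈ Q, contradicting 155 squarefree > 1. If c = 0 then 155 = 290d^2, so 290·155 = (290d)^2 is a perfect square in Q — but 290·155 = 44950 is not a perfect square (since 290 and 155 are distinct squarefree integers). Contradiction. Hence √155 ∉ Q(√290), so x^2 - 155 stays irreducible over Q(√290) and [Q(√290, √155) : Q(√290)] = 2. By the tower law, [Q(√290, √155) : Q] = 2 · 2 = 4.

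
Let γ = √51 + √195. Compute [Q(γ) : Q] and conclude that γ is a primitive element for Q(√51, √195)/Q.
[Q(γ) : Q] = 4 (equivalently, Q(γ) = Q(√51, √195))

Obviously Q(γ) ⊆ Q(√51, √195), and [Q(√51, √195):Q] = 4 (since 51, 195 are distinct squarefree integers > 1 with 9945 not a perfect square). To show equality we compute the minimal polynomial of γ. From γ = √51 + √195: γ^2 = 51 + 2√(9945) + 195 = 246 + 2√(9945), so γ^2 - 246 = 2√(9945); squaring, (γ^2 - 246)^2 = 4·9945, i.e. γ^4 - 492γ^2 + 60516 - 39780 = 0, i.e. γ^4 - 492γ^2 + 20736 = 0. So γ is a root of x^4 - 492x^2 + 20736. This polynomial is irreducible over Q: it has no rational root (each ±√51 ± √195 is irrational), and any factorization into two quadratics over Q would force √(9945) ∈ Q (pairing opposite roots) or √51, √195 ∈ Q (other pairings), all impossible. Hence [Q(γ):Q] = 4 = [Q(√51, √195):Q], so Q(γ) = Q(√51, √195).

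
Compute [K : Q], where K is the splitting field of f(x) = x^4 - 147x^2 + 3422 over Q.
[K : Q] = 4

Solving the quadratic in x^2: x^2 = (147 ± √(147^2 - 4·3422))/2 = (147 ± √7921)/2 = (147 ± 89)/2, giving x^2 = 118 or x^2 = 29. So f(x) = (x^2 - 118)(x^2 - 29) and the roots of f are ±√118, ±√29. Hence the splitting field is K = Q(√118, √29). Since 118 and 29 are distinct squarefree integers > 1, their product 3422 is not a perfect square, so √29 ∉ Q(√118). By the tower law [K:Q] = [Q(√118,√29):Q(√118)] · [Q(√118):Q] = 2 · 2 = 4.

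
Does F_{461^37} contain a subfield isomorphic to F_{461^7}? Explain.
No: F_{461^7} is not a subfield of F_{461^37}

F_{p^m} embeds in F_{p^n} iff m | n. Here 7 ∤ 37 (since 37 = 5·7 + 2 with remainder 2 ≠ 0), so F_{461^7} is not a subfield of F_{461^37}. Equivalently: if it were, the tower law would give 7 = [F_{461^7}:F_461] dividing [F_{461^37}:F_461] = 37, contradiction.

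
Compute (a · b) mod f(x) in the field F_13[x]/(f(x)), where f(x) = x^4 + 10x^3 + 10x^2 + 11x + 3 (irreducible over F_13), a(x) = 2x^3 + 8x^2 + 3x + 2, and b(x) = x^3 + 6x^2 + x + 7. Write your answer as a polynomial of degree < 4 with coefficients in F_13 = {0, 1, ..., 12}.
a · b ≡ 2x^3 + 8x^2 + 11x + 6 (mod f(x))

Multiply in F_13[x]: a(x)·b(x) = (2x^3 + 8x^2 + 3x + 2)·(x^3 + 6x^2 + x + 7) = 2x^6 + 7x^5 + x^4 + 3x^3 + 6x^2 + 10x + 1. This has degree ≥ 4, so divide by f(x) over F_13: 2x^6 + 7x^5 + x^4 + 3x^3 + 6x^2 + 10x + 1 = (2x^2 + 7)·(x^4 + 10x^3 + 10x^2 + 11x + 3) + (2x^3 + 8x^2 + 11x + 6). Hence a·b ≡ 2x^3 + 8x^2 + 11x + 6 (mod f). (F_13[x]/(f) is a field with 13^4 = 28561 elements since f is irreducible of degree 4.)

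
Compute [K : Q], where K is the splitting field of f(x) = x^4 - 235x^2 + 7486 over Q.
[K : Q] = 4

Solving the quadratic in x^2: x^2 = (235 ± √(235^2 - 4·7486))/2 = (235 ± √25281)/2 = (235 ± 159)/2, giving x^2 = 197 or x^2 = 38. So f(x) = (x^2 - 197)(x^2 - 38) and the roots of f are ±√197, ±√38. Hence the splitting field is K = Q(√197, √38). Since 197 and 38 are distinct squarefree integers > 1, their product 7486 is not a perfect square, so √38 ∉ Q(√197). By the tower law [K:Q] = [Q(√197,√38):Q(√197)] · [Q(√197):Q] = 2 · 2 = 4.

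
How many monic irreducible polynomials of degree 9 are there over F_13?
There are 1178277464 monic irreducible polynomials of degree 9 over F_13

Each element of F_{13^9} that lies in no proper subfield is a root of exactly one monic irreducible of degree 9 over F_13, and each such polynomial has 9 distinct roots in F_{13^9}. By Möbius inversion the count is N_13(9) = (1/9) Σ_{d|9} μ(9/d) · 13^d = (1/9)(μ(9)·13^1 + μ(3)·13^3 + μ(1)·13^9) = 10604497176/9 = 1178277464.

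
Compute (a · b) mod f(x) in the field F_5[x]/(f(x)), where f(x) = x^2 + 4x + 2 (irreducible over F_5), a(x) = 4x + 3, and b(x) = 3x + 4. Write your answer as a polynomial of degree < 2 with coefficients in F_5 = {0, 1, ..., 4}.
a · b ≡ 2x + 3 (mod f(x))

Multiply in F_5[x]: a(x)·b(x) = (4x + 3)·(3x + 4) = 2x^2 + 2. This has degree ≥ 2, so divide by f(x) over F_5: 2x^2 + 2 = (2)·(x^2 + 4x + 2) + (2x + 3). Hence a·b ≡ 2x + 3 (mod f). (F_5[x]/(f) is a field with 5^2 = 25 elements since f is irreducible of degree 2.)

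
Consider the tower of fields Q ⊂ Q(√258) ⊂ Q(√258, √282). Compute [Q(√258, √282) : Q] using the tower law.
[Q(√258, √282) : Q] = 4

[Q(√258):Q] = 2 (min poly x^2 - 258, irreducible since 258 is squarefree > 1). For the top step, suppose √282 ∈ Q(√258), say √282 = c + d√258 with c, d ∈ Q. Squaring: 282 = c^2 + 258d^2 + 2cd√258. Since √258 ∉ Q this forces 2cd = 0. If d = 0 then √282 = c ∈ Q, contradicting 282 squarefree > 1. If c = 0 then 282 = 258d^2, so 258·282 = (258d)^2 is a perfect square in Q — but 258·282 = 72756 is not a perfect square (since 258 and 282 are distinct squarefree integers). Contradiction. Hence √282 ∉ Q(√258), so x^2 - 282 stays irreducible over Q(√258) and [Q(√258, √282) : Q(√258)] = 2. By the tower law, [Q(√258, √282) : Q] = 2 · 2 = 4.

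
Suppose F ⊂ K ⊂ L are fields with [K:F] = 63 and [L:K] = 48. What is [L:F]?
[L:F] = 3024

The tower law says that for any tower of field extensions F ⊂ K ⊂ L with finite degrees, [L:F] = [L:K] · [K:F]. Here this gives [L:F] = 48 · 63 = 3024.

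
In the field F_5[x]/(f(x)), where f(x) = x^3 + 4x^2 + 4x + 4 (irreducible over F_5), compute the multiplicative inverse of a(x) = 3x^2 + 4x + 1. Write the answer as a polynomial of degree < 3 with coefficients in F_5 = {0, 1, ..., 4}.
a(x)^(-1) ≡ 4x^2 + 4x + 1 (mod f(x))

Since f is irreducible over F_5, F_5[x]/(f) is a field and a(x) ≠ 0 has an inverse. Apply the extended Euclidean algorithm to f(x) and a(x) in F_5[x]: f(x) = (2x + 2)·a(x) + (4x + 2);  a(x) = (2x)·(4x + 2) + (1). The last nonzero remainder is the constant 1 = gcd(f, a) in F_5. Back-substituting through the division chain expresses 1 = s(x)·a(x) + t(x)·f(x) with s(x) ≡ 4x^2 + 4x + 1 (mod f), so a(x)^(-1) ≡ s(x) = 4x^2 + 4x + 1 (mod f). Check: (3x^2 + 4x + 1)·(4x^2 + 4x + 1) = 2x^4 + 3x^3 + 3x^2 + 3x + 1 ≡ 1 (mod x^3 + 4x^2 + 4x + 4).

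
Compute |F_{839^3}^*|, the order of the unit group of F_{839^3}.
|F_{839^3}^*| = 590589718

F_{839^3} has 839^3 = 590589719 elements; its multiplicative group consists of all nonzero elements, so |F_{839^3}^*| = 590589719 - 1 = 590589718. (It is cyclic since any finite subgroup of the multiplicative group of a field is cyclic.)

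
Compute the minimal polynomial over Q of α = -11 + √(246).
m_α(x) = x^2 + 22x - 125

From α + 11 = √(246), squaring gives (α + 11)^2 = 246, i.e. α^2 + 22α + 121 = 246, so α^2 + 22α - 125 = 0. The discriminant of x^2 + 22x - 125 is (22)^2 - 4·(-125) = 484 + 500 = 984, and 4·(246) is not a perfect square in Q since 246 is squarefree and ≠ 1. Hence x^2 + 22x - 125 is irreducible over Q and is the minimal polynomial of α.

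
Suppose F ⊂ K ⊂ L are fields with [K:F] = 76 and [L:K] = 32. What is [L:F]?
[L:F] = 2432

The tower law says that for any tower of field extensions F ⊂ K ⊂ L with finite degrees, [L:F] = [L:K] · [K:F]. Here this gives [L:F] = 32 · 76 = 2432.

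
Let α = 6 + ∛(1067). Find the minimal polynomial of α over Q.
m_α(x) = x^3 - 18x^2 + 108x - 1283

Set β = α - 6 = ∛(1067), so β^3 = 1067. Then (α - 6)^3 - 1067 = 0, i.e. α is a root of g(x) = (x - 6)^3 - 1067 = x^3 - 18x^2 + 108x - 1283. Since g(x) = h(x - 6) where h(x) = x^3 - 1067, and h is irreducible over Q (because 1067 is not a perfect cube, so h has no rational root, and a monic cubic with no rational root is irreducible), g is also irreducible (irreducibility is preserved under the substitution x → x - 6). Hence m_α(x) = x^3 - 18x^2 + 108x - 1283.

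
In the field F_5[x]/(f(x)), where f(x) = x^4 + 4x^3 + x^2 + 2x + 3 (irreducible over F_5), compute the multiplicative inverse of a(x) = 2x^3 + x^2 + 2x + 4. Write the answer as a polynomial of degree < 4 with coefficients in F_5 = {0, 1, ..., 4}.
a(x)^(-1) ≡ x^3 (mod f(x))

Since f is irreducible over F_5, F_5[x]/(f) is a field and a(x) ≠ 0 has an inverse. Apply the extended Euclidean algorithm to f(x) and a(x) in F_5[x]: f(x) = (3x + 3)·a(x) + (2x^2 + 4x + 1);  a(x) = (x + 1)·(2x^2 + 4x + 1) + (2x + 3);  (2x^2 + 4x + 1) = (x + 3)·(2x + 3) + (2). The last nonzero remainder is the constant 2 = gcd(f, a) in F_5. Back-substituting through the division chain expresses 2 = s(x)·a(x) + t(x)·f(x) with s(x) ≡ 2x^3 (mod f), so (2x^3)·a(x) ≡ 2 (mod f). Multiplying by 2^(-1) ≡ 3 in F_5 gives a(x)^(-1) ≡ 3·(2x^3) ≡ x^3 (mod f). Check: (2x^3 + x^2 + 2x + 4)·(x^3) = 2x^6 + x^5 + 2x^4 + 4x^3 ≡ 1 (mod x^4 + 4x^3 + x^2 + 2x + 3).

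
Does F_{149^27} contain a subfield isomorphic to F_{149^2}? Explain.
No: F_{149^2} is not a subfield of F_{149^27}

F_{p^m} embeds in F_{p^n} iff m | n. Here 2 ∤ 27 (since 27 = 13·2 + 1 with remainder 1 ≠ 0), so F_{149^2} is not a subfield of F_{149^27}. Equivalently: if it were, the tower law would give 2 = [F_{149^2}:F_149] dividing [F_{149^27}:F_149] = 27, contradiction.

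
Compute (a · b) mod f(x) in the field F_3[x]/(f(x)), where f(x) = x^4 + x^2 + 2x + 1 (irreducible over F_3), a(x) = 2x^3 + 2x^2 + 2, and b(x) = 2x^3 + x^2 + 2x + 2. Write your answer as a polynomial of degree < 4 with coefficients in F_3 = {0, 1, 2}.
a · b ≡ x^3 + 2 (mod f(x))

Multiply in F_3[x]: a(x)·b(x) = (2x^3 + 2x^2 + 2)·(2x^3 + x^2 + 2x + 2) = x^6 + x + 1. This has degree ≥ 4, so divide by f(x) over F_3: x^6 + x + 1 = (x^2 + 2)·(x^4 + x^2 + 2x + 1) + (x^3 + 2). Hence a·b ≡ x^3 + 2 (mod f). (F_3[x]/(f) is a field with 3^4 = 81 elements since f is irreducible of degree 4.)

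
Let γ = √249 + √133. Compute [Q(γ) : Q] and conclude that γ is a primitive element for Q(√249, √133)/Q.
[Q(γ) : Q] = 4 (equivalently, Q(γ) = Q(√249, √133))

Obviously Q(γ) ⊆ Q(√249, √133), and [Q(√249, √133):Q] = 4 (since 249, 133 are distinct squarefree integers > 1 with 33117 not a perfect square). To show equality we compute the minimal polynomial of γ. From γ = √249 + √133: γ^2 = 249 + 2√(33117) + 133 = 382 + 2√(33117), so γ^2 - 382 = 2√(33117); squaring, (γ^2 - 382)^2 = 4·33117, i.e. γ^4 - 764γ^2 + 145924 - 132468 = 0, i.e. γ^4 - 764γ^2 + 13456 = 0. So γ is a root of x^4 - 764x^2 + 13456. This polynomial is irreducible over Q: it has no rational root (each ±√249 ± √133 is irrational), and any factorization into two quadratics over Q would force √(33117) ∈ Q (pairing opposite roots) or √249, √133 ∈ Q (other pairings), all impossible. Hence [Q(γ):Q] = 4 = [Q(√249, √133):Q], so Q(γ) = Q(√249, √133).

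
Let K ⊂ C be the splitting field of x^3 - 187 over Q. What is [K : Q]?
[K : Q] = 6

The roots of x^3 - 187 are ∛187, ω∛187, ω^2∛187 where ω = e^(2πi/3) is a primitive cube root of unity, so K = Q(∛187, ω). Now [Q(∛187):Q] = 3 (since 187 is not a perfect cube, x^3 - 187 is irreducible) and [Q(ω):Q] = 2. Both 2 and 3 divide [K:Q], and [K:Q] ≤ 3·2 = 6, so [K:Q] = 6. (Equivalently: Q(∛187) ⊂ R but ω ∉ R, so [K : Q(∛187)] = 2.)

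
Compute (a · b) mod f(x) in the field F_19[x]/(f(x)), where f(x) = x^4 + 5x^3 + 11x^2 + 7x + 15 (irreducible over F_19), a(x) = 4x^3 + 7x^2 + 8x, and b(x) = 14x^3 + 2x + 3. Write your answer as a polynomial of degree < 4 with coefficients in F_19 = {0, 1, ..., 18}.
a · b ≡ 3x^3 + 2x^2 + 8x + 3 (mod f(x))

Multiply in F_19[x]: a(x)·b(x) = (4x^3 + 7x^2 + 8x)·(14x^3 + 2x + 3) = 18x^6 + 3x^5 + 6x^4 + 7x^3 + 18x^2 + 5x. This has degree ≥ 4, so divide by f(x) over F_19: 18x^6 + 3x^5 + 6x^4 + 7x^3 + 18x^2 + 5x = (18x^2 + 8x + 15)·(x^4 + 5x^3 + 11x^2 + 7x + 15) + (3x^3 + 2x^2 + 8x + 3). Hence a·b ≡ 3x^3 + 2x^2 + 8x + 3 (mod f). (F_19[x]/(f) is a field with 19^4 = 130321 elements since f is irreducible of degree 4.)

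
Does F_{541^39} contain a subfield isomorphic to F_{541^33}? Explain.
No: F_{541^33} is not a subfield of F_{541^39}

F_{p^m} embeds in F_{p^n} iff m | n. Here 33 ∤ 39 (since 39 = 1·33 + 6 with remainder 6 ≠ 0), so F_{541^33} is not a subfield of F_{541^39}. Equivalently: if it were, the tower law would give 33 = [F_{541^33}:F_541] dividing [F_{541^39}:F_541] = 39, contradiction.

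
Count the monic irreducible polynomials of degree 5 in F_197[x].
There are 59341856112 monic irreducible polynomials of degree 5 over F_197

Each element of F_{197^5} that lies in no proper subfield is a root of exactly one monic irreducible of degree 5 over F_197, and each such polynomial has 5 distinct roots in F_{197^5}. By Möbius inversion the count is N_197(5) = (1/5) Σ_{d|5} μ(5/d) · 197^d = (1/5)(μ(5)·197^1 + μ(1)·197^5) = 296709280560/5 = 59341856112.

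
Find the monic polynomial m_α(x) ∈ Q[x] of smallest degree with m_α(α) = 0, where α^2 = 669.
m_α(x) = x^2 - 669

α satisfies α^2 - 669 = 0, so x^2 - 669 annihilates α. Since d = 669 is squarefree and ≠ 1, it is not a perfect square in Q, so x^2 - 669 has no rational root and is therefore irreducible over Q (a degree-2 polynomial over a field is irreducible iff it has no root). Hence m_α(x) = x^2 - 669.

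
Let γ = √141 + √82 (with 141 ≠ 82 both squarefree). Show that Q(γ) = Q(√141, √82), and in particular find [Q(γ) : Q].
[Q(γ) : Q] = 4 (equivalently, Q(γ) = Q(√141, √82))

Obviously Q(γ) ⊆ Q(√141, √82), and [Q(√141, √82):Q] = 4 (since 141, 82 are distinct squarefree integers > 1 with 11562 not a perfect square). To show equality we compute the minimal polynomial of γ. From γ = √141 + √82: γ^2 = 141 + 2√(11562) + 82 = 223 + 2√(11562), so γ^2 - 223 = 2√(11562); squaring, (γ^2 - 223)^2 = 4·11562, i.e. γ^4 - 446γ^2 + 49729 - 46248 = 0, i.e. γ^4 - 446γ^2 + 3481 = 0. So γ is a root of x^4 - 446x^2 + 3481. This polynomial is irreducible over Q: it has no rational root (each ±√141 ± √82 is irrational), and any factorization into two quadratics over Q would force √(11562) ∈ Q (pairing opposite roots) or √141, √82 ∈ Q (other pairings), all impossible. Hence [Q(γ):Q] = 4 = [Q(√141, √82):Q], so Q(γ) = Q(√141, √82).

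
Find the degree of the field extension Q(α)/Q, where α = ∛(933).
[Q(α):Q] = 3

The minimal polynomial of α is x^3 - 933, irreducible over Q since 933 is not a perfect cube (so x^3 - 933 has no rational root). Hence [Q(α):Q] = deg(m_α) = 3.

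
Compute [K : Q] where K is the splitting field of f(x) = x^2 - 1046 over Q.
[K : Q] = 2

f(x) = x^2 - 1046 factors as (x - √1046)(x + √1046). The splitting field is K = Q(√1046). Since 1046 is squarefree and > 1, it is not a perfect square, so x^2 - 1046 is irreducible over Q and [Q(√1046) : Q] = 2. Hence [K : Q] = 2.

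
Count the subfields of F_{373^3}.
F_{373^3} has 2 subfields

The subfields of F_{p^n} are exactly the fields F_{p^d} for d | n (each is the fixed field of the unique index-d subgroup of Gal(F_{p^n}/F_p) ≅ Z/nZ). The divisors of n = 3 are {1, 3}, giving 2 subfields: F_{373^1}, F_{373^3}.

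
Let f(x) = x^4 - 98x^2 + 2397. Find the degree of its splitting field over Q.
[K : Q] = 4

Solving the quadratic in x^2: x^2 = (98 ± √(98^2 - 4·2397))/2 = (98 ± √16)/2 = (98 ± 4)/2, giving x^2 = 51 or x^2 = 47. So f(x) = (x^2 - 51)(x^2 - 47) and the roots of f are ±√51, ±√47. Hence the splitting field is K = Q(√51, √47). Since 51 and 47 are distinct squarefree integers > 1, their product 2397 is not a perfect square, so √47 ∉ Q(√51). By the tower law [K:Q] = [Q(√51,√47):Q(√51)] · [Q(√51):Q] = 2 · 2 = 4.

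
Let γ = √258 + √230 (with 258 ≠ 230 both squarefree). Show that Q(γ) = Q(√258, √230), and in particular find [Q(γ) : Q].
[Q(γ) : Q] = 4 (equivalently, Q(γ) = Q(√258, √230))

Obviously Q(γ) ⊆ Q(√258, √230), and [Q(√258, √230):Q] = 4 (since 258, 230 are distinct squarefree integers > 1 with 59340 not a perfect square). To show equality we compute the minimal polynomial of γ. From γ = √258 + √230: γ^2 = 258 + 2√(59340) + 230 = 488 + 2√(59340), so γ^2 - 488 = 2√(59340); squaring, (γ^2 - 488)^2 = 4·59340, i.e. γ^4 - 976γ^2 + 238144 - 237360 = 0, i.e. γ^4 - 976γ^2 + 784 = 0. So γ is a root of x^4 - 976x^2 + 784. This polynomial is irreducible over Q: it has no rational root (each ±√258 ± √230 is irrational), and any factorization into two quadratics over Q would force √(59340) ∈ Q (pairing opposite roots) or √258, √230 ∈ Q (other pairings), all impossible. Hence [Q(γ):Q] = 4 = [Q(√258, √230):Q], so Q(γ) = Q(√258, √230).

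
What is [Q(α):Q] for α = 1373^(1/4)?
[Q(α):Q] = 4

α is a root of x^4 - 1373. By Eisenstein's criterion at the prime p = 1373 (which divides the constant term 1373 but p^2 = 1885129 does not, since 1373 is squarefree), x^4 - 1373 is irreducible over Q. Hence [Q(α):Q] = 4.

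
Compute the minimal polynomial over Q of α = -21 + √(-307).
m_α(x) = x^2 + 42x + 748

From α + 21 = √(-307), squaring gives (α + 21)^2 = -307, i.e. α^2 + 42α + 441 = -307, so α^2 + 42α + 748 = 0. The discriminant of x^2 + 42x + 748 is (42)^2 - 4·(748) = 1764 - 2992 = -1228, and 4·(-307) is not a perfect square in Q since -307 is squarefree and ≠ 1. Hence x^2 + 42x + 748 is irreducible over Q and is the minimal polynomial of α.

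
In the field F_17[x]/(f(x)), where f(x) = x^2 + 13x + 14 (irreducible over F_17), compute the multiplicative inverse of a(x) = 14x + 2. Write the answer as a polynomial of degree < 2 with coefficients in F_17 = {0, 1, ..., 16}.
a(x)^(-1) ≡ 5x + 6 (mod f(x))

Since f is irreducible over F_17, F_17[x]/(f) is a field and a(x) ≠ 0 has an inverse. Apply the extended Euclidean algorithm to f(x) and a(x) in F_17[x]: f(x) = (11x + 3)·a(x) + (8). The last nonzero remainder is the constant 8 = gcd(f, a) in F_17. Back-substituting through the division chain expresses 8 = s(x)·a(x) + t(x)·f(x) with s(x) ≡ 6x + 14 (mod f), so (6x + 14)·a(x) ≡ 8 (mod f). Multiplying by 8^(-1) ≡ 15 in F_17 gives a(x)^(-1) ≡ 15·(6x + 14) ≡ 5x + 6 (mod f). Check: (14x + 2)·(5x + 6) = 2x^2 + 9x + 12 ≡ 1 (mod x^2 + 13x + 14).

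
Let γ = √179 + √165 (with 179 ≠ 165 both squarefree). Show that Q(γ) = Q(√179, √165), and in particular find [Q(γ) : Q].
[Q(γ) : Q] = 4 (equivalently, Q(γ) = Q(√179, √165))

Obviously Q(γ) ⊆ Q(√179, √165), and [Q(√179, √165):Q] = 4 (since 179, 165 are distinct squarefree integers > 1 with 29535 not a perfect square). To show equality we compute the minimal polynomial of γ. From γ = √179 + √165: γ^2 = 179 + 2√(29535) + 165 = 344 + 2√(29535), so γ^2 - 344 = 2√(29535); squaring, (γ^2 - 344)^2 = 4·29535, i.e. γ^4 - 688γ^2 + 118336 - 118140 = 0, i.e. γ^4 - 688γ^2 + 196 = 0. So γ is a root of x^4 - 688x^2 + 196. This polynomial is irreducible over Q: it has no rational root (each ±√179 ± √165 is irrational), and any factorization into two quadratics over Q would force √(29535) ∈ Q (pairing opposite roots) or √179, √165 ∈ Q (other pairings), all impossible. Hence [Q(γ):Q] = 4 = [Q(√179, √165):Q], so Q(γ) = Q(√179, √165).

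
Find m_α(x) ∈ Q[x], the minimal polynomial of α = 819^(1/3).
m_α(x) = x^3 - 819

α satisfies α^3 = 819, so x^3 - 819 annihilates α. By the rational root test, a rational root p/q (in lowest terms) of x^3 - 819 would satisfy p^3 = 819 q^3, forcing q = 1 and p^3 = 819; but 819 is not a perfect cube, contradiction. A monic cubic over Q with no rational root is irreducible (any nontrivial factorization would include a linear factor). Hence x^3 - 819 is the minimal polynomial of α, and in particular [Q(α):Q] = 3.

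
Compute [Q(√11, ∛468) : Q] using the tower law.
[Q(√11, ∛468) : Q] = 6

Let L = Q(√11, ∛468). Since Q(√11) ⊂ L and [Q(√11):Q] = 2, the tower law gives 2 | [L:Q]. Likewise Q(∛468) ⊂ L with [Q(∛468):Q] = 3 (because 468 is not a perfect cube), so 3 | [L:Q]. As gcd(2,3) = 1, [L:Q] is divisible by 6. Conversely L is generated over Q by √11 and ∛468, so [L:Q] ≤ 2·3 = 6. Therefore [Q(√11, ∛468) : Q] = 6.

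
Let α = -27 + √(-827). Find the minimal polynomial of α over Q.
m_α(x) = x^2 + 54x + 1556

From α + 27 = √(-827), squaring gives (α + 27)^2 = -827, i.e. α^2 + 54α + 729 = -827, so α^2 + 54α + 1556 = 0. The discriminant of x^2 + 54x + 1556 is (54)^2 - 4·(1556) = 2916 - 6224 = -3308, and 4·(-827) is not a perfect square in Q since -827 is squarefree and ≠ 1. Hence x^2 + 54x + 1556 is irreducible over Q and is the minimal polynomial of α.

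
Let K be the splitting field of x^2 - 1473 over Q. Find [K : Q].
[K : Q] = 2

f(x) = x^2 - 1473 factors as (x - √1473)(x + √1473). The splitting field is K = Q(√1473). Since 1473 is squarefree and > 1, it is not a perfect square, so x^2 - 1473 is irreducible over Q and [Q(√1473) : Q] = 2. Hence [K : Q] = 2.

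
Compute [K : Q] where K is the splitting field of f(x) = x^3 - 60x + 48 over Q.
[K : Q] = 6

By the rational root test, any rational root of the monic integer polynomial f(x) = x^3 - 60x + 48 must be an integer dividing the constant term 48, i.e. one of ±{1, 2, 3, 4, 6, 8, 12, 16, 24, 48}. Evaluating: f(1) = -11, f(-1) = 107, f(2) = -64, f(-2) = 160, f(3) = -105, f(-3) = 201, f(4) = -128, f(-4) = 224, f(6) = -96, f(-6) = 192, f(8) = 80, f(-8) = 16, f(12) = 1056, f(-12) = -960, f(16) = 3184, f(-16) = -3088, f(24) = 12432, f(-24) = -12336, f(48) = 107760, f(-48) = -107664; none is 0, so f has no rational root and is therefore irreducible over Q (a cubic with no linear factor over a field is irreducible). For an irreducible cubic, the Galois group is A_3 or S_3 according as the discriminant disc(f) = -4a^3 - 27b^2 = -4·(-60)^3 - 27·(48)^2 = 801792 is or is not a square in Q. Here disc(f) = 801792 is not a perfect square in Q, so the Galois group of f over Q is not contained in A_3 and must be all of S_3. The splitting field has degree |S_3| = 6 over Q, so [K : Q] = 6.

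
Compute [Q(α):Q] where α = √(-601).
[Q(α):Q] = 2

[Q(α):Q] equals the degree of the minimal polynomial of α. Here α^2 = -601 and x^2 + 601 is irreducible (d = -601 is squarefree, ≠ 1, hence not a square), so deg(m_α) = 2. Thus [Q(α):Q] = 2.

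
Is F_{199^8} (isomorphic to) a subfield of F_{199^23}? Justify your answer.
No: F_{199^8} is not a subfield of F_{199^23}

F_{p^m} embeds in F_{p^n} iff m | n. Here 8 ∤ 23 (since 23 = 2·8 + 7 with remainder 7 ≠ 0), so F_{199^8} is not a subfield of F_{199^23}. Equivalently: if it were, the tower law would give 8 = [F_{199^8}:F_199] dividing [F_{199^23}:F_199] = 23, contradiction.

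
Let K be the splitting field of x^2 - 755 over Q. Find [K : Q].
[K : Q] = 2

f(x) = x^2 - 755 factors as (x - √755)(x + √755). The splitting field is K = Q(√755). Since 755 is squarefree and > 1, it is not a perfect square, so x^2 - 755 is irreducible over Q and [Q(√755) : Q] = 2. Hence [K : Q] = 2.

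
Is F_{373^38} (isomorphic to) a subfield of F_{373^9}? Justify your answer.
No: F_{373^38} is not a subfield of F_{373^9}

F_{p^m} embeds in F_{p^n} iff m | n. Here 38 ∤ 9 (since 9 = 0·38 + 9 with remainder 9 ≠ 0), so F_{373^38} is not a subfield of F_{373^9}. Equivalently: if it were, the tower law would give 38 = [F_{373^38}:F_373] dividing [F_{373^9}:F_373] = 9, contradiction.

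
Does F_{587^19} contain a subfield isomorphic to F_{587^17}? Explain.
No: F_{587^17} is not a subfield of F_{587^19}

F_{p^m} embeds in F_{p^n} iff m | n. Here 17 ∤ 19 (since 19 = 1·17 + 2 with remainder 2 ≠ 0), so F_{587^17} is not a subfield of F_{587^19}. Equivalently: if it were, the tower law would give 17 = [F_{587^17}:F_587] dividing [F_{587^19}:F_587] = 19, contradiction.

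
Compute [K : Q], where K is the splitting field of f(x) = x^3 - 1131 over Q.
[K : Q] = 6

The roots of x^3 - 1131 are ∛1131, ω∛1131, ω^2∛1131 where ω = e^(2πi/3) is a primitive cube root of unity, so K = Q(∛1131, ω). Now [Q(∛1131):Q] = 3 (since 1131 is not a perfect cube, x^3 - 1131 is irreducible) and [Q(ω):Q] = 2. Both 2 and 3 divide [K:Q], and [K:Q] ≤ 3·2 = 6, so [K:Q] = 6. (Equivalently: Q(∛1131) ⊂ R but ω ∉ R, so [K : Q(∛1131)] = 2.)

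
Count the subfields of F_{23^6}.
F_{23^6} has 4 subfields

The subfields of F_{p^n} are exactly the fields F_{p^d} for d | n (each is the fixed field of the unique index-d subgroup of Gal(F_{p^n}/F_p) ≅ Z/nZ). The divisors of n = 6 are {1, 2, 3, 6}, giving 4 subfields: F_{23^1}, F_{23^2}, F_{23^3}, F_{23^6}.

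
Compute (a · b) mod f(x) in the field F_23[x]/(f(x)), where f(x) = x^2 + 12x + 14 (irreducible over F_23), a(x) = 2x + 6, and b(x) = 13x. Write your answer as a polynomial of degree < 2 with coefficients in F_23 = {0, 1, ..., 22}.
a · b ≡ 19x + 4 (mod f(x))

Multiply in F_23[x]: a(x)·b(x) = (2x + 6)·(13x) = 3x^2 + 9x. This has degree ≥ 2, so divide by f(x) over F_23: 3x^2 + 9x = (3)·(x^2 + 12x + 14) + (19x + 4). Hence a·b ≡ 19x + 4 (mod f). (F_23[x]/(f) is a field with 23^2 = 529 elements since f is irreducible of degree 2.)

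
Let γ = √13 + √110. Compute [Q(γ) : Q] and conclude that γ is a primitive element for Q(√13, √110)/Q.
[Q(γ) : Q] = 4 (equivalently, Q(γ) = Q(√13, √110))

Obviously Q(γ) ⊆ Q(√13, √110), and [Q(√13, √110):Q] = 4 (since 13, 110 are distinct squarefree integers > 1 with 1430 not a perfect square). To show equality we compute the minimal polynomial of γ. From γ = √13 + √110: γ^2 = 13 + 2√(1430) + 110 = 123 + 2√(1430), so γ^2 - 123 = 2√(1430); squaring, (γ^2 - 123)^2 = 4·1430, i.e. γ^4 - 246γ^2 + 15129 - 5720 = 0, i.e. γ^4 - 246γ^2 + 9409 = 0. So γ is a root of x^4 - 246x^2 + 9409. This polynomial is irreducible over Q: it has no rational root (each ±√13 ± √110 is irrational), and any factorization into two quadratics over Q would force √(1430) ∈ Q (pairing opposite roots) or √13, √110 ∈ Q (other pairings), all impossible. Hence [Q(γ):Q] = 4 = [Q(√13, √110):Q], so Q(γ) = Q(√13, √110).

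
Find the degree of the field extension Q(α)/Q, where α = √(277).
[Q(α):Q] = 2

[Q(α):Q] equals the degree of the minimal polynomial of α. Here α^2 = 277 and x^2 - 277 is irreducible (d = 277 is squarefree, ≠ 1, hence not a square), so deg(m_α) = 2. Thus [Q(α):Q] = 2.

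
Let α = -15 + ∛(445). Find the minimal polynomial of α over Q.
m_α(x) = x^3 + 45x^2 + 675x + 2930

Set β = α + 15 = ∛(445), so β^3 = 445. Then (α + 15)^3 - 445 = 0, i.e. α is a root of g(x) = (x + 15)^3 - 445 = x^3 + 45x^2 + 675x + 2930. Since g(x) = h(x + 15) where h(x) = x^3 - 445, and h is irreducible over Q (because 445 is not a perfect cube, so h has no rational root, and a monic cubic with no rational root is irreducible), g is also irreducible (irreducibility is preserved under the substitution x → x + 15). Hence m_α(x) = x^3 + 45x^2 + 675x + 2930.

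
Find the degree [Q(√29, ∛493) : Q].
[Q(√29, ∛493) : Q] = 6

Let L = Q(√29, ∛493). Since Q(√29) ⊂ L and [Q(√29):Q] = 2, the tower law gives 2 | [L:Q]. Likewise Q(∛493) ⊂ L with [Q(∛493):Q] = 3 (because 493 is not a perfect cube), so 3 | [L:Q]. As gcd(2,3) = 1, [L:Q] is divisible by 6. Conversely L is generated over Q by √29 and ∛493, so [L:Q] ≤ 2·3 = 6. Therefore [Q(√29, ∛493) : Q] = 6.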